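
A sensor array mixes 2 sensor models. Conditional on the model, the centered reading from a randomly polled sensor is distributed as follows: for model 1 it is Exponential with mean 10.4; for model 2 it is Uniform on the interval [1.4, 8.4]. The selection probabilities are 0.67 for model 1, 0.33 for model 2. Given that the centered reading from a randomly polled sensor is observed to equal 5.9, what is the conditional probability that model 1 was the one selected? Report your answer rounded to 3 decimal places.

Likelihoods f(5.9 | ·): 1: 0.054524; 2: 0.142857.
Posterior ∝ prior × likelihood. Numerator for 1: 0.67·0.054524 = 0.0365311.
Normalizing constant: 0.67·0.054524 + 0.33·0.142857 = 0.083674.
P(1 | observation) = 0.0365311 / 0.083674 = 0.436589.

0.437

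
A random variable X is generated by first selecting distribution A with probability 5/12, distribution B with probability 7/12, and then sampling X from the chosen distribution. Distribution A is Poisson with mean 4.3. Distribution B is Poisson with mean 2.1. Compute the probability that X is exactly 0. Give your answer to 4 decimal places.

0.0771

Conditional on each component, P(X = 0): A: 0.0135686; B: 0.122456.
By total probability, P(X = 0) = 0.416667·0.0135686 + 0.583333·0.122456 = 0.0770865.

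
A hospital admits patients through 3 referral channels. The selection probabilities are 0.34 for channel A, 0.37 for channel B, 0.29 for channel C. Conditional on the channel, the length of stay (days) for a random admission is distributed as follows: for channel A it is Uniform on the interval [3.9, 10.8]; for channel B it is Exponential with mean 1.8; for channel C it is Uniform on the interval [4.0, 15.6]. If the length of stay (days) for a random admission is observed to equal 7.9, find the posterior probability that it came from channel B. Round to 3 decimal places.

0.033

Likelihoods f(7.9 | ·): A: 0.144928; B: 0.00689695; C: 0.0862069.
Posterior ∝ prior × likelihood. Numerator for B: 0.37·0.00689695 = 0.00255187.
Normalizing constant: 0.34·0.144928 + 0.37·0.00689695 + 0.29·0.0862069 = 0.0768272.
P(B | observation) = 0.00255187 / 0.0768272 = 0.0332157.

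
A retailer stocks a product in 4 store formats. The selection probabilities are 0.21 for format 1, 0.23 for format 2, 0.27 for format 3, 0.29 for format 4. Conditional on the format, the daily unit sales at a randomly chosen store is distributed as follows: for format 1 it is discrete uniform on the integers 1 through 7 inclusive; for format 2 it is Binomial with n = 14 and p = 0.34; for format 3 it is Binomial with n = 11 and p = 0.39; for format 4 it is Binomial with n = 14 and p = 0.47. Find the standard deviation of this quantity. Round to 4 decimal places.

2.0890

Per component, 1: μ=4, E[X²]=20; 2: μ=4.76, E[X²]=25.7992; 3: μ=4.29, E[X²]=21.021; 4: μ=6.58, E[X²]=46.7838.
E[X] = 0.21·4 + 0.23·4.76 + 0.27·4.29 + 0.29·6.58 = 5.0013.
E[X²] = 0.21·20 + 0.23·25.7992 + 0.27·21.021 + 0.29·46.7838 = 29.3768.
Var(X) = E[X²] − (E[X])² = 29.3768 − 25.013 = 4.36379.
SD(X) = √4.36379 = 2.08897.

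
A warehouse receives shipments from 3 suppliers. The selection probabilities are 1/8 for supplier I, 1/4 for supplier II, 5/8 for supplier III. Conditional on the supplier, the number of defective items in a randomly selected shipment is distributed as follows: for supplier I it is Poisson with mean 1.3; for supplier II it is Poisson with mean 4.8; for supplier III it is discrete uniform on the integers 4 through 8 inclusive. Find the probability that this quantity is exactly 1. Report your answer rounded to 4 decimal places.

Conditional on each supplier, P(X = 1): I: 0.354291; II: 0.0395028; III: 0.
By total probability, P(X = 1) = 0.125·0.354291 + 0.25·0.0395028 + 0.625·0 = 0.0541621.

0.0542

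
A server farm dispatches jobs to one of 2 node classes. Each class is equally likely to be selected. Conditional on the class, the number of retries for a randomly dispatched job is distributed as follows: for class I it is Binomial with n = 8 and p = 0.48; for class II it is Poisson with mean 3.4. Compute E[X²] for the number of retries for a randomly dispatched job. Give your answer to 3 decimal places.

For each component E[X²] = Var + (mean)², giving I: 16.7424; II: 14.96.
Overall E[X²] = 0.5·16.7424 + 0.5·14.96 = 15.8512.

15.851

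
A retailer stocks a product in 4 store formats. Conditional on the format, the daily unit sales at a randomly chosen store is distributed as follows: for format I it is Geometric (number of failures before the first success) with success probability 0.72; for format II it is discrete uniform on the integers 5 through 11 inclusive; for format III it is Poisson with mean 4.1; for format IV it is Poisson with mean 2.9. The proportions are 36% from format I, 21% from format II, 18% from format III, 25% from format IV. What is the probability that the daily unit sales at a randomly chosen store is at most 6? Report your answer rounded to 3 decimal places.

0.821

Conditional on each format, P(X ≤ 6): I: 0.999865; II: 0.285714; III: 0.878648; IV: 0.971283.
By total probability, P(X ≤ 6) = 0.36·0.999865 + 0.21·0.285714 + 0.18·0.878648 + 0.25·0.971283 = 0.820929.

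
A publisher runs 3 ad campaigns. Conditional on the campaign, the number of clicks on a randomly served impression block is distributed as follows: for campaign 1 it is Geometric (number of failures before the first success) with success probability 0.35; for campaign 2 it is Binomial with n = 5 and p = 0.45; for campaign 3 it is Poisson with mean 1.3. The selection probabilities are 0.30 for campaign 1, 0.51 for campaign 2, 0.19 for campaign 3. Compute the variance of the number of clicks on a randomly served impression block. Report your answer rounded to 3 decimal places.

2.599

Per component, 1: μ=1.85714, E[X²]=8.7551; 2: μ=2.25, E[X²]=6.3; 3: μ=1.3, E[X²]=2.99.
E[X] = 0.3·1.85714 + 0.51·2.25 + 0.19·1.3 = 1.95164.
E[X²] = 0.3·8.7551 + 0.51·6.3 + 0.19·2.99 = 6.40763.
Var(X) = E[X²] − (E[X])² = 6.40763 − 3.80891 = 2.59872.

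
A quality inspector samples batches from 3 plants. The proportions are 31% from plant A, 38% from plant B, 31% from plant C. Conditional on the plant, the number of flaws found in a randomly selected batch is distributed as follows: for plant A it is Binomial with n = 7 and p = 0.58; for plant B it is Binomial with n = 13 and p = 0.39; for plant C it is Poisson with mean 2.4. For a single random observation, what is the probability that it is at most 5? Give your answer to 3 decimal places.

0.797

Conditional on each plant, P(X ≤ 5): A: 0.865998; B: 0.603763; C: 0.964327.
By total probability, P(X ≤ 5) = 0.31·0.865998 + 0.38·0.603763 + 0.31·0.964327 = 0.796831.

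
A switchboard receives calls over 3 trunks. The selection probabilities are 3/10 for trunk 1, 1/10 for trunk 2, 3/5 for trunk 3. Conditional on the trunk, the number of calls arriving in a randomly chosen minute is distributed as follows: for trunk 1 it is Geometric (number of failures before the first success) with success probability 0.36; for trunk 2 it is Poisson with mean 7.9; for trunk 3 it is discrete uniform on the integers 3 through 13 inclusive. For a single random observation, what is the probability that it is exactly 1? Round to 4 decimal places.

Conditional on each trunk, P(X = 1): 1: 0.2304; 2: 0.00292887; 3: 0.
By total probability, P(X = 1) = 0.3·0.2304 + 0.1·0.00292887 + 0.6·0 = 0.0694129.

0.0694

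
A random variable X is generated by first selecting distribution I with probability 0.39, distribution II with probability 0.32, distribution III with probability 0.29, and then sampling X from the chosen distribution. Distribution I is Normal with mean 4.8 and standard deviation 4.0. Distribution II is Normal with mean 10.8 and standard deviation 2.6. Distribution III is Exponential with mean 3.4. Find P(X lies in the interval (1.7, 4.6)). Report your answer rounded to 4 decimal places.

0.2053

Conditional on each component, P(1.7 < X < 4.6): I: 0.260891; II: 0.00831586; III: 0.348052.
By total probability, P(1.7 < X < 4.6) = 0.39·0.260891 + 0.32·0.00831586 + 0.29·0.348052 = 0.205344.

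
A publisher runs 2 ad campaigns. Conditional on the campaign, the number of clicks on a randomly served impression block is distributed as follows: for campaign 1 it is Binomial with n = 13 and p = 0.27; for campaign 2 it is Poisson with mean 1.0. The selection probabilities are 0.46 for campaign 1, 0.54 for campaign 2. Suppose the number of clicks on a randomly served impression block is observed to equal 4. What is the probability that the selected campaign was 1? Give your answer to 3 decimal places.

0.926

Likelihoods P(X=4 | ·): 1: 0.2237; 2: 0.0153283.
Posterior ∝ prior × likelihood. Numerator for 1: 0.46·0.2237 = 0.102902.
Normalizing constant: 0.46·0.2237 + 0.54·0.0153283 = 0.111179.
P(1 | observation) = 0.102902 / 0.111179 = 0.92555.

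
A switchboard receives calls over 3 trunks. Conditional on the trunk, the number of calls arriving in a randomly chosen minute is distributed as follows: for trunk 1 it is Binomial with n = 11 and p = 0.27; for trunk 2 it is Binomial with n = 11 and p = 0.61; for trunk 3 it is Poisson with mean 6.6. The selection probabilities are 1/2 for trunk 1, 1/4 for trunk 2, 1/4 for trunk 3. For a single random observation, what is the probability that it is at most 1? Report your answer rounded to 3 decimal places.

0.082

Conditional on each trunk, P(X ≤ 1): 1: 0.159012; 2: 0.000577969; 3: 0.0103388.
By total probability, P(X ≤ 1) = 0.5·0.159012 + 0.25·0.000577969 + 0.25·0.0103388 = 0.0822353.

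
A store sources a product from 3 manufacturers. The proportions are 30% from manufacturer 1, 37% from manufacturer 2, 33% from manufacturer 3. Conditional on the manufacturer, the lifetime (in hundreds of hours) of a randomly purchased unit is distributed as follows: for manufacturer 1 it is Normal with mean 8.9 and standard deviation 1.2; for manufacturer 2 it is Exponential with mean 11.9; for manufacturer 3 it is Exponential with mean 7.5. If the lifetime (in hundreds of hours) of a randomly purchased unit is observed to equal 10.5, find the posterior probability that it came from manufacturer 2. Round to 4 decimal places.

Likelihoods f(10.5 | ·): 1: 0.136675; 2: 0.0347738; 3: 0.0328796.
Posterior ∝ prior × likelihood. Numerator for 2: 0.37·0.0347738 = 0.0128663.
Normalizing constant: 0.3·0.136675 + 0.37·0.0347738 + 0.33·0.0328796 = 0.0647191.
P(2 | observation) = 0.0128663 / 0.0647191 = 0.198802.

0.1988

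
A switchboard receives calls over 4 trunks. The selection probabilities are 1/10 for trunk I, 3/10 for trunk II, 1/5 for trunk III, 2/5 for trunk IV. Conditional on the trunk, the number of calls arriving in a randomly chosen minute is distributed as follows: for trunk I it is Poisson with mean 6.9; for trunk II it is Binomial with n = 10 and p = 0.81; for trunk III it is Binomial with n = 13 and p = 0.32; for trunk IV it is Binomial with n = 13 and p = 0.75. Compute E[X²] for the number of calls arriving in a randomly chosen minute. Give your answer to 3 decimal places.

For each component E[X²] = Var + (mean)², giving I: 54.51; II: 67.149; III: 20.1344; IV: 97.5.
Overall E[X²] = 0.1·54.51 + 0.3·67.149 + 0.2·20.1344 + 0.4·97.5 = 68.6226.

68.623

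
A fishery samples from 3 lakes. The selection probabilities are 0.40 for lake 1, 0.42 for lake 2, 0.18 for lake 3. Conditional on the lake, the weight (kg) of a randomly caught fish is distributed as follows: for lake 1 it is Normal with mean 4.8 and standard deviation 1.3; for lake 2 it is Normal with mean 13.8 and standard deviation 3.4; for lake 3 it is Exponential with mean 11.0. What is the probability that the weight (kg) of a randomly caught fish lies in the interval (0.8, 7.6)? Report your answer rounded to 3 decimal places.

Conditional on each lake, P(0.8 < X < 7.6): 1: 0.983328; 2: 0.0340458; 3: 0.428734.
By total probability, P(0.8 < X < 7.6) = 0.4·0.983328 + 0.42·0.0340458 + 0.18·0.428734 = 0.484803.

0.485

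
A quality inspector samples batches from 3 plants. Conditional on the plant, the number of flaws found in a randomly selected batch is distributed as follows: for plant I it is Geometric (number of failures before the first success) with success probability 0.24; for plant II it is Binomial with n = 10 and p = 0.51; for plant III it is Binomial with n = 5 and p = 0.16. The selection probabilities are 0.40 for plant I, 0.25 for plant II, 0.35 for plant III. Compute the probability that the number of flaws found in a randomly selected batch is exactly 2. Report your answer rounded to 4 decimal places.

Conditional on each plant, P(X = 2): I: 0.138624; II: 0.0388975; III: 0.151732.
By total probability, P(X = 2) = 0.4·0.138624 + 0.25·0.0388975 + 0.35·0.151732 = 0.11828.

0.1183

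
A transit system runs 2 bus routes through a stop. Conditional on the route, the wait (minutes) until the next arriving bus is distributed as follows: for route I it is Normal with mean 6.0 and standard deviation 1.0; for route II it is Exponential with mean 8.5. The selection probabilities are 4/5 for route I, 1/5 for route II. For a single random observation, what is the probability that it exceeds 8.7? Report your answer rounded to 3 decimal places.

0.075

Conditional on each route, P(X > 8.7): I: 0.00346697; II: 0.359324.
By total probability, P(X > 8.7) = 0.8·0.00346697 + 0.2·0.359324 = 0.0746385.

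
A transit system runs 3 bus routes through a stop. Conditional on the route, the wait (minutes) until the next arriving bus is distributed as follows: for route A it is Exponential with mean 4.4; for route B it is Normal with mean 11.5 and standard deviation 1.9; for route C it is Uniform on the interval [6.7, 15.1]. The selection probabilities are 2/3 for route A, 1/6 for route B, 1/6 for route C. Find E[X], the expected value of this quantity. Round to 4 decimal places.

6.6667

Component means — A: 4.4; B: 11.5; C: 10.9.
E[X] = 0.666667·4.4 + 0.166667·11.5 + 0.166667·10.9 = 6.66667.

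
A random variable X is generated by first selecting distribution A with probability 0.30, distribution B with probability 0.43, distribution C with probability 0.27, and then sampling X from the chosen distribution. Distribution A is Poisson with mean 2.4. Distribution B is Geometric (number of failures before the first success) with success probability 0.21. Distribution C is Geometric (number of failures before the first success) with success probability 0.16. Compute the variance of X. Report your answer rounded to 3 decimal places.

Per component, A: μ=2.4, E[X²]=8.16; B: μ=3.7619, E[X²]=32.0658; C: μ=5.25, E[X²]=60.375.
E[X] = 0.3·2.4 + 0.43·3.7619 + 0.27·5.25 = 3.75512.
E[X²] = 0.3·8.16 + 0.43·32.0658 + 0.27·60.375 = 32.5375.
Var(X) = E[X²] − (E[X])² = 32.5375 − 14.1009 = 18.4366.

18.437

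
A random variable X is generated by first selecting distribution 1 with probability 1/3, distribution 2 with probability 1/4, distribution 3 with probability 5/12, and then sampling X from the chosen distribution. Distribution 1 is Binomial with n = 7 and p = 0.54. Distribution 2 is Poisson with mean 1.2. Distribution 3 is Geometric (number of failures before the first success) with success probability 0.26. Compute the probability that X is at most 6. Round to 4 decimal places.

Conditional on each component, P(X ≤ 6): 1: 0.986611; 2: 0.999749; 3: 0.878487.
By total probability, P(X ≤ 6) = 0.333333·0.986611 + 0.25·0.999749 + 0.416667·0.878487 = 0.944844.

0.9448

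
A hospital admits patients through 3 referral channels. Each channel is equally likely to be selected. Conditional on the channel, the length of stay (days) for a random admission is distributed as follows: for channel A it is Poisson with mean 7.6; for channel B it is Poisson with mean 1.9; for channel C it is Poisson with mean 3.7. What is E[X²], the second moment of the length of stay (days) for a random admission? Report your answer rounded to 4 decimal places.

29.4200

For each component E[X²] = Var + (mean)², giving A: 65.36; B: 5.51; C: 17.39.
Overall E[X²] = 0.333333·65.36 + 0.333333·5.51 + 0.333333·17.39 = 29.42.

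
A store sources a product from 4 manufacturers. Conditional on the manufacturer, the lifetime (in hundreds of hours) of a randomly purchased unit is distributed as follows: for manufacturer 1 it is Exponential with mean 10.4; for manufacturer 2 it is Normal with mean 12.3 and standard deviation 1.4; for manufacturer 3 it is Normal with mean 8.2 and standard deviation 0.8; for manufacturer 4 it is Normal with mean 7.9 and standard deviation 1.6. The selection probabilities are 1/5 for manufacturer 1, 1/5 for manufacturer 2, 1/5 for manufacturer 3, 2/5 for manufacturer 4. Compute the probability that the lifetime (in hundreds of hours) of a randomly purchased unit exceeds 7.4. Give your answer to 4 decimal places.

0.7155

Conditional on each manufacturer, P(X > 7.4): 1: 0.490888; 2: 0.999767; 3: 0.841345; 4: 0.62267.
By total probability, P(X > 7.4) = 0.2·0.490888 + 0.2·0.999767 + 0.2·0.841345 + 0.4·0.62267 = 0.715468.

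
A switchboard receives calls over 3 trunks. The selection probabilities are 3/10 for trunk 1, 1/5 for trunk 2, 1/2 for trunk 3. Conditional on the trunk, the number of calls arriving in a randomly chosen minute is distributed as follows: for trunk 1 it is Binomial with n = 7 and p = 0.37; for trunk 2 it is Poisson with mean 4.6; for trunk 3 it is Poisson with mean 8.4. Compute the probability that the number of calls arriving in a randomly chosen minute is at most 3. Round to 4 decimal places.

0.3110

Conditional on each trunk, P(X ≤ 3): 1: 0.765918; 2: 0.325706; 3: 0.0322604.
By total probability, P(X ≤ 3) = 0.3·0.765918 + 0.2·0.325706 + 0.5·0.0322604 = 0.311047.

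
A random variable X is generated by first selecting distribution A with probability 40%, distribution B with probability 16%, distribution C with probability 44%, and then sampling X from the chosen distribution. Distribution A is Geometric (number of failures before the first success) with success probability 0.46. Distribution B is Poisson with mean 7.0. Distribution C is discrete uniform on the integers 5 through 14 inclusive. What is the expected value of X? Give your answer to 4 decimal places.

Component means — A: 1.17391; B: 7; C: 9.5.
E[X] = 0.4·1.17391 + 0.16·7 + 0.44·9.5 = 5.76957.

5.7696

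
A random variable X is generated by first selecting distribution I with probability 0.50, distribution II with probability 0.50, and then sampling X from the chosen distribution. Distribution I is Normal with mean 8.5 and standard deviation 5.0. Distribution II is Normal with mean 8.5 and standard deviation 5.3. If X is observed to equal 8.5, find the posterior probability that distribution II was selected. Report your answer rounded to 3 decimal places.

0.485

Likelihoods f(8.5 | ·): I: 0.0797885; II: 0.0752721.
Posterior ∝ prior × likelihood. Numerator for II: 0.5·0.0752721 = 0.0376361.
Normalizing constant: 0.5·0.0797885 + 0.5·0.0752721 = 0.0775303.
P(II | observation) = 0.0376361 / 0.0775303 = 0.485437.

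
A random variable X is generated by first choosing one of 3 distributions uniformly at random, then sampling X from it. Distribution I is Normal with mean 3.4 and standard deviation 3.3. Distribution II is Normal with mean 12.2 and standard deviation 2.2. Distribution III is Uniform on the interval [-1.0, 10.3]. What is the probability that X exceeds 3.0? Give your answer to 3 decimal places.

0.731

Conditional on each component, P(X > 3.0): I: 0.548238; II: 0.999986; III: 0.646018.
By total probability, P(X > 3.0) = 0.333333·0.548238 + 0.333333·0.999986 + 0.333333·0.646018 = 0.731414.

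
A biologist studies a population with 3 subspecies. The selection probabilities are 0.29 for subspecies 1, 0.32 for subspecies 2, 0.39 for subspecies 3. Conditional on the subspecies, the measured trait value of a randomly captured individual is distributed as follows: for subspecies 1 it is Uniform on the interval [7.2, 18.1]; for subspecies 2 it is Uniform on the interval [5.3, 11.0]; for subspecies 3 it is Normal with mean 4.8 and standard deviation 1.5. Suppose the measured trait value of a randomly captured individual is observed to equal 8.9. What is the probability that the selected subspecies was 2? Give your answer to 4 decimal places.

0.6588

Likelihoods f(8.9 | ·): 1: 0.0917431; 2: 0.175439; 3: 0.00634582.
Posterior ∝ prior × likelihood. Numerator for 2: 0.32·0.175439 = 0.0561404.
Normalizing constant: 0.29·0.0917431 + 0.32·0.175439 + 0.39·0.00634582 = 0.0852207.
P(2 | observation) = 0.0561404 / 0.0852207 = 0.658764.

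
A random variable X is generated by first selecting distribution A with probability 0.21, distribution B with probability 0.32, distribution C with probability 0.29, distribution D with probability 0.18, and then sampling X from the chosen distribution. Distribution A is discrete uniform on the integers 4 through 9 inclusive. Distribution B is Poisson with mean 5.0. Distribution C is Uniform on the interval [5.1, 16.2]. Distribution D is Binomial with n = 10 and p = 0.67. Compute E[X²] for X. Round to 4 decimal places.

For each component E[X²] = Var + (mean)², giving A: 45.1667; B: 30; C: 123.69; D: 47.101.
Overall E[X²] = 0.21·45.1667 + 0.32·30 + 0.29·123.69 + 0.18·47.101 = 63.4333.

63.4333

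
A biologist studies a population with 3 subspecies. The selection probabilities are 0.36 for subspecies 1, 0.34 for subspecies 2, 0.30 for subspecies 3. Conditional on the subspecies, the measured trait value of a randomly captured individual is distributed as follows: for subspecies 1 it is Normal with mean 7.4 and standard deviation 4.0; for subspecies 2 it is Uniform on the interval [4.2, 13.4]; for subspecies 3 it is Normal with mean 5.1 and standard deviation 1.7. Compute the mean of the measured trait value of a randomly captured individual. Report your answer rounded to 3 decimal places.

Component means — 1: 7.4; 2: 8.8; 3: 5.1.
E[X] = 0.36·7.4 + 0.34·8.8 + 0.3·5.1 = 7.186.

7.186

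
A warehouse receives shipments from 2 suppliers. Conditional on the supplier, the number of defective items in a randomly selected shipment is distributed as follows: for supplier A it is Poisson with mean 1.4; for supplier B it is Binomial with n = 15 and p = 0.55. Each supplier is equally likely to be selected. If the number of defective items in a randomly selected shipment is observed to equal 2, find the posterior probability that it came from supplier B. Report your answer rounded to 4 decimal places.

Likelihoods P(X=2 | ·): A: 0.241665; B: 0.000985547.
Posterior ∝ prior × likelihood. Numerator for B: 0.5·0.000985547 = 0.000492774.
Normalizing constant: 0.5·0.241665 + 0.5·0.000985547 = 0.121325.
P(B | observation) = 0.000492774 / 0.121325 = 0.00406159.

0.0041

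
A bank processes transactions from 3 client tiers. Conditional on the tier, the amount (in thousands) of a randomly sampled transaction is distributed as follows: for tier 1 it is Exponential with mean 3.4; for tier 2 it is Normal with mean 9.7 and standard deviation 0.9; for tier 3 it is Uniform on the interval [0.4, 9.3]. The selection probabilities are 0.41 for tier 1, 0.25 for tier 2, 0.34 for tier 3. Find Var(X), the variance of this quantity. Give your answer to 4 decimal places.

13.5471

Per component, 1: μ=3.4, E[X²]=23.12; 2: μ=9.7, E[X²]=94.9; 3: μ=4.85, E[X²]=30.1233.
E[X] = 0.41·3.4 + 0.25·9.7 + 0.34·4.85 = 5.468.
E[X²] = 0.41·23.12 + 0.25·94.9 + 0.34·30.1233 = 43.4461.
Var(X) = E[X²] − (E[X])² = 43.4461 − 29.899 = 13.5471.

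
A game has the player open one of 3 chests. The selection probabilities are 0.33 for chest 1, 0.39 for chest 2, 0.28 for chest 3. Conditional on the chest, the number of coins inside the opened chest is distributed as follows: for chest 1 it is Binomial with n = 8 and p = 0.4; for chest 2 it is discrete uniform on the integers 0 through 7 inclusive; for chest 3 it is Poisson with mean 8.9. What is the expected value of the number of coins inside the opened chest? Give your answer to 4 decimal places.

4.9130

Component means — 1: 3.2; 2: 3.5; 3: 8.9.
E[X] = 0.33·3.2 + 0.39·3.5 + 0.28·8.9 = 4.913.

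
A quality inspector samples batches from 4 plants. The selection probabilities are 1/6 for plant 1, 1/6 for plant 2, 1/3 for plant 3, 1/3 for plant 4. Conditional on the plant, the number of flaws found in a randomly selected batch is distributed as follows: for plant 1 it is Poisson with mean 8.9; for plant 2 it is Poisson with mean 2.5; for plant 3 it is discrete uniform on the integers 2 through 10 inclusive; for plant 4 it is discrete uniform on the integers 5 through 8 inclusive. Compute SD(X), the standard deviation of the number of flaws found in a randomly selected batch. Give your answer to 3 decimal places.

Per component, 1: μ=8.9, E[X²]=88.11; 2: μ=2.5, E[X²]=8.75; 3: μ=6, E[X²]=42.6667; 4: μ=6.5, E[X²]=43.5.
E[X] = 0.166667·8.9 + 0.166667·2.5 + 0.333333·6 + 0.333333·6.5 = 6.06667.
E[X²] = 0.166667·88.11 + 0.166667·8.75 + 0.333333·42.6667 + 0.333333·43.5 = 44.8656.
Var(X) = E[X²] − (E[X])² = 44.8656 − 36.8044 = 8.06111.
SD(X) = √8.06111 = 2.83921.

2.839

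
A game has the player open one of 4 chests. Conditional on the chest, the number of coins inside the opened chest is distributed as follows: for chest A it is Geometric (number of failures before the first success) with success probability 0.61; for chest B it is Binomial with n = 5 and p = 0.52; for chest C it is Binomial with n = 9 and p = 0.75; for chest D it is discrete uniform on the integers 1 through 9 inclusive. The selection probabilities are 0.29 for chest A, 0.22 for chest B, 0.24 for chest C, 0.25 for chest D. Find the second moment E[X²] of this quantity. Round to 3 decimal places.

21.441

For each component E[X²] = Var + (mean)², giving A: 1.45687; B: 8.008; C: 47.25; D: 31.6667.
Overall E[X²] = 0.29·1.45687 + 0.22·8.008 + 0.24·47.25 + 0.25·31.6667 = 21.4409.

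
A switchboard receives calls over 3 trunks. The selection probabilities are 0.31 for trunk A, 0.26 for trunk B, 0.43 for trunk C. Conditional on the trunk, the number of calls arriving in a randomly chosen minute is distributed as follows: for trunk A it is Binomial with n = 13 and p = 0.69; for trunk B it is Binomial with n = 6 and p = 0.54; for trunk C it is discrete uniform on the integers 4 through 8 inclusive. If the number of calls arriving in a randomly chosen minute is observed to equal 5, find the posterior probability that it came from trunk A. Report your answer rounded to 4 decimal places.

0.0428

Likelihoods P(X=5 | ·): A: 0.0171679; B: 0.12673; C: 0.2.
Posterior ∝ prior × likelihood. Numerator for A: 0.31·0.0171679 = 0.00532205.
Normalizing constant: 0.31·0.0171679 + 0.26·0.12673 + 0.43·0.2 = 0.124272.
P(A | observation) = 0.00532205 / 0.124272 = 0.0428259.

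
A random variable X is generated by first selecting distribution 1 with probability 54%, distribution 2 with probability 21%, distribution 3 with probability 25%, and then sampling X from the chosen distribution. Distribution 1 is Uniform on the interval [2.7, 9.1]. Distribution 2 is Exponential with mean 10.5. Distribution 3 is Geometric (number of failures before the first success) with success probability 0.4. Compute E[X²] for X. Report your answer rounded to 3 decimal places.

68.446

For each component E[X²] = Var + (mean)², giving 1: 38.2233; 2: 220.5; 3: 6.
Overall E[X²] = 0.54·38.2233 + 0.21·220.5 + 0.25·6 = 68.4456.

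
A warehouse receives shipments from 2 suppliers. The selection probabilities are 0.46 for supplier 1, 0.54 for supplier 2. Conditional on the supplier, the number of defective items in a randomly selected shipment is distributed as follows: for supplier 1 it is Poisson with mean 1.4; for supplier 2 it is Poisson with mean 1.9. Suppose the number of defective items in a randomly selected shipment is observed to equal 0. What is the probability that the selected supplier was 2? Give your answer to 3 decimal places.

0.416

Likelihoods P(X=0 | ·): 1: 0.246597; 2: 0.149569.
Posterior ∝ prior × likelihood. Numerator for 2: 0.54·0.149569 = 0.0807671.
Normalizing constant: 0.46·0.246597 + 0.54·0.149569 = 0.194202.
P(2 | observation) = 0.0807671 / 0.194202 = 0.415893.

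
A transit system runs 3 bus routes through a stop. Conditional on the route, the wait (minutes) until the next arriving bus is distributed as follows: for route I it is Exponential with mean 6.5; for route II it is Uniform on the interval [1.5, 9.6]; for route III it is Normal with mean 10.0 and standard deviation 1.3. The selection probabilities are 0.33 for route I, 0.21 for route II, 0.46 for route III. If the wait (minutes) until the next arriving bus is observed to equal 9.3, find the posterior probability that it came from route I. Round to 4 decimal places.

0.0758

Likelihoods f(9.3 | ·): I: 0.0367884; II: 0.123457; III: 0.265465.
Posterior ∝ prior × likelihood. Numerator for I: 0.33·0.0367884 = 0.0121402.
Normalizing constant: 0.33·0.0367884 + 0.21·0.123457 + 0.46·0.265465 = 0.16018.
P(I | observation) = 0.0121402 / 0.16018 = 0.075791.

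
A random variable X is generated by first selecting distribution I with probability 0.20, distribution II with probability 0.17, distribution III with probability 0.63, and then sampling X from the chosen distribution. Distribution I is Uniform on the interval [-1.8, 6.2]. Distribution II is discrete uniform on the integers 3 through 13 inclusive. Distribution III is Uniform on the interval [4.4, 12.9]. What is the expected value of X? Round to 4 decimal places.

7.2495

Component means — I: 2.2; II: 8; III: 8.65.
E[X] = 0.2·2.2 + 0.17·8 + 0.63·8.65 = 7.2495.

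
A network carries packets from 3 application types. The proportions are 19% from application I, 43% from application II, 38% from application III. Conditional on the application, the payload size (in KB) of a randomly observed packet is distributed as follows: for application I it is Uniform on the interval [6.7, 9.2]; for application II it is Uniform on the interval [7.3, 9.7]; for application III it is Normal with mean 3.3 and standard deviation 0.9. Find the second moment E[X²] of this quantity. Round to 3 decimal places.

For each component E[X²] = Var + (mean)², giving I: 63.7233; II: 72.73; III: 11.7.
Overall E[X²] = 0.19·63.7233 + 0.43·72.73 + 0.38·11.7 = 47.8273.

47.827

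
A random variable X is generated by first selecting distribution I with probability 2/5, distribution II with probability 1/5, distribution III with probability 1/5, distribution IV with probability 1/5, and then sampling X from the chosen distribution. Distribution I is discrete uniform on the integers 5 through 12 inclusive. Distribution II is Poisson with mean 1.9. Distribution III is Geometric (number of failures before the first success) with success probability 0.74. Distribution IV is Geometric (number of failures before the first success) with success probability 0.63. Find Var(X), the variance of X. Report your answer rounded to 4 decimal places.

16.7342

Per component, I: μ=8.5, E[X²]=77.5; II: μ=1.9, E[X²]=5.51; III: μ=0.351351, E[X²]=0.598247; IV: μ=0.587302, E[X²]=1.27715.
E[X] = 0.4·8.5 + 0.2·1.9 + 0.2·0.351351 + 0.2·0.587302 = 3.96773.
E[X²] = 0.4·77.5 + 0.2·5.51 + 0.2·0.598247 + 0.2·1.27715 = 32.4771.
Var(X) = E[X²] − (E[X])² = 32.4771 − 15.7429 = 16.7342.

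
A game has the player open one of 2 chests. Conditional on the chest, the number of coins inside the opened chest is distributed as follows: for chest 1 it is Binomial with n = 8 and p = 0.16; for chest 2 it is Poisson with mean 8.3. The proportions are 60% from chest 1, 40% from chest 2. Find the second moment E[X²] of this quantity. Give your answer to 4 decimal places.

32.5042

For each component E[X²] = Var + (mean)², giving 1: 2.7136; 2: 77.19.
Overall E[X²] = 0.6·2.7136 + 0.4·77.19 = 32.5042.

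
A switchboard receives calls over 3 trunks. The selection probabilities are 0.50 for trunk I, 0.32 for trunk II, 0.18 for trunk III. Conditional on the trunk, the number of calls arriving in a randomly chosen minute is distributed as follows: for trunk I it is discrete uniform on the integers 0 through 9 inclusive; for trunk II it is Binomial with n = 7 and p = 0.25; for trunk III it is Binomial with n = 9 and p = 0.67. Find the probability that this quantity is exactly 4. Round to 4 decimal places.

Conditional on each trunk, P(X = 4): I: 0.1; II: 0.0576782; III: 0.0993664.
By total probability, P(X = 4) = 0.5·0.1 + 0.32·0.0576782 + 0.18·0.0993664 = 0.086343.

0.0863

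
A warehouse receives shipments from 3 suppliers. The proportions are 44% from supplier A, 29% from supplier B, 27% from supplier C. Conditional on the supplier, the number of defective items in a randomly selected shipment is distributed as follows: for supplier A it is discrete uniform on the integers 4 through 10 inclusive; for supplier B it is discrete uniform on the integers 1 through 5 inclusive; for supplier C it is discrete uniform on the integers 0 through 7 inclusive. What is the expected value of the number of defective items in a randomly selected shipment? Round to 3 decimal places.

4.895

Component means — A: 7; B: 3; C: 3.5.
E[X] = 0.44·7 + 0.29·3 + 0.27·3.5 = 4.895.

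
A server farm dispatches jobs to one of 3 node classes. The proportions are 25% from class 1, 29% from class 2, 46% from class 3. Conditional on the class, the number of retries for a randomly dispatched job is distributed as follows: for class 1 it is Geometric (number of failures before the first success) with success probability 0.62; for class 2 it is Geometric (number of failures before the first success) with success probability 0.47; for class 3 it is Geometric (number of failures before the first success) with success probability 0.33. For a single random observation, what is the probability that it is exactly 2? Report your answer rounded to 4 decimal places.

0.1288

Conditional on each class, P(X = 2): 1: 0.089528; 2: 0.132023; 3: 0.148137.
By total probability, P(X = 2) = 0.25·0.089528 + 0.29·0.132023 + 0.46·0.148137 = 0.128812.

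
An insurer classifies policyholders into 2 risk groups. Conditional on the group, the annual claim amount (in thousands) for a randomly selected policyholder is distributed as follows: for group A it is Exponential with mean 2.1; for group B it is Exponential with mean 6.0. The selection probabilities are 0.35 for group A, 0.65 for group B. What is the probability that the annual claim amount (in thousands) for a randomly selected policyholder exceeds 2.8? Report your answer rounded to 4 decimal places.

0.4999

Conditional on each group, P(X > 2.8): A: 0.263597; B: 0.627089.
By total probability, P(X > 2.8) = 0.35·0.263597 + 0.65·0.627089 = 0.499867.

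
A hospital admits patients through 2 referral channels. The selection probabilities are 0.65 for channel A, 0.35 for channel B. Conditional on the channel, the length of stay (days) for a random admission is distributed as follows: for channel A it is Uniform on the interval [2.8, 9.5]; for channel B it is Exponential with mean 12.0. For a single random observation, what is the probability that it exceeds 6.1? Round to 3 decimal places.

0.540

Conditional on each channel, P(X > 6.1): A: 0.507463; B: 0.601497.
By total probability, P(X > 6.1) = 0.65·0.507463 + 0.35·0.601497 = 0.540375.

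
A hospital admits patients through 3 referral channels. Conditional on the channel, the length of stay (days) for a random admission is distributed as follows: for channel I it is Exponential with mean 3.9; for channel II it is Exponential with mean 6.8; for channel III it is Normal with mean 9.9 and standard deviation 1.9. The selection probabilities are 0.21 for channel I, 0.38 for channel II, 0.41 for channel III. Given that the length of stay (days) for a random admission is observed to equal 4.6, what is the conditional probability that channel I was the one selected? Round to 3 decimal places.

Likelihoods f(4.6 | ·): I: 0.0788298; II: 0.0747659; III: 0.00429041.
Posterior ∝ prior × likelihood. Numerator for I: 0.21·0.0788298 = 0.0165543.
Normalizing constant: 0.21·0.0788298 + 0.38·0.0747659 + 0.41·0.00429041 = 0.0467244.
P(I | observation) = 0.0165543 / 0.0467244 = 0.354296.

0.354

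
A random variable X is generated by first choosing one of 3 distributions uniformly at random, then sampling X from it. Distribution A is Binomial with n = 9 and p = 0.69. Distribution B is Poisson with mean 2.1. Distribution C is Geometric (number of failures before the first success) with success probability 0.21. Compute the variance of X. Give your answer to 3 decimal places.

Per component, A: μ=6.21, E[X²]=40.4892; B: μ=2.1, E[X²]=6.51; C: μ=3.7619, E[X²]=32.0658.
E[X] = 0.333333·6.21 + 0.333333·2.1 + 0.333333·3.7619 = 4.02397.
E[X²] = 0.333333·40.4892 + 0.333333·6.51 + 0.333333·32.0658 = 26.355.
Var(X) = E[X²] − (E[X])² = 26.355 − 16.1923 = 10.1627.

10.163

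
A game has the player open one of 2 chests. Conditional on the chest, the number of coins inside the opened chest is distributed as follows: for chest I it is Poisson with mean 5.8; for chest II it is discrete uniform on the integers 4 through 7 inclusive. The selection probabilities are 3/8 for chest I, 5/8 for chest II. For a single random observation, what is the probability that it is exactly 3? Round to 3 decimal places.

Conditional on each chest, P(X = 3): I: 0.098452; II: 0.
By total probability, P(X = 3) = 0.375·0.098452 + 0.625·0 = 0.0369195.

0.037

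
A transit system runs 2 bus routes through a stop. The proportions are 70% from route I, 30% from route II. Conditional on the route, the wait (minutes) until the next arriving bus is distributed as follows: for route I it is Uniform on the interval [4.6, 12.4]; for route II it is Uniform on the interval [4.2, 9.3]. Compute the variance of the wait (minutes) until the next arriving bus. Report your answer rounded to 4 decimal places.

4.8424

Per component, I: μ=8.5, E[X²]=77.32; II: μ=6.75, E[X²]=47.73.
E[X] = 0.7·8.5 + 0.3·6.75 = 7.975.
E[X²] = 0.7·77.32 + 0.3·47.73 = 68.443.
Var(X) = E[X²] − (E[X])² = 68.443 − 63.6006 = 4.84238.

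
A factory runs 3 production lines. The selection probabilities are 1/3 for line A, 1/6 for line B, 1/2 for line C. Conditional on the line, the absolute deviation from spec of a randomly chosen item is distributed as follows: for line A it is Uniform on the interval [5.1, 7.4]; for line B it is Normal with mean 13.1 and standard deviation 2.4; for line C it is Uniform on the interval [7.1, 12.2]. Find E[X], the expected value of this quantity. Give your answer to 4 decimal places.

Component means — A: 6.25; B: 13.1; C: 9.65.
E[X] = 0.333333·6.25 + 0.166667·13.1 + 0.5·9.65 = 9.09167.

9.0917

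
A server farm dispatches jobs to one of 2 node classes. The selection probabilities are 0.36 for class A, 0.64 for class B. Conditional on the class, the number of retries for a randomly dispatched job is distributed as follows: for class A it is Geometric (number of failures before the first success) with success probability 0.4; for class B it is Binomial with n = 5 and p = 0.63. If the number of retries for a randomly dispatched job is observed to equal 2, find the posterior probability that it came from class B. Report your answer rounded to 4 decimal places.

Likelihoods P(X=2 | ·): A: 0.144; B: 0.201042.
Posterior ∝ prior × likelihood. Numerator for B: 0.64·0.201042 = 0.128667.
Normalizing constant: 0.36·0.144 + 0.64·0.201042 = 0.180507.
P(B | observation) = 0.128667 / 0.180507 = 0.712808.

0.7128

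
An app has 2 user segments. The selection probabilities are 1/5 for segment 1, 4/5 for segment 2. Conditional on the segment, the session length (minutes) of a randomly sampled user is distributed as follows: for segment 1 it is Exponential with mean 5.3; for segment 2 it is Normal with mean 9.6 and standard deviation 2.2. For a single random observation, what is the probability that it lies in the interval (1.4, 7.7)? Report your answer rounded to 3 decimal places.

0.262

Conditional on each segment, P(1.4 < X < 7.7): 1: 0.53395; 2: 0.193797.
By total probability, P(1.4 < X < 7.7) = 0.2·0.53395 + 0.8·0.193797 = 0.261828.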